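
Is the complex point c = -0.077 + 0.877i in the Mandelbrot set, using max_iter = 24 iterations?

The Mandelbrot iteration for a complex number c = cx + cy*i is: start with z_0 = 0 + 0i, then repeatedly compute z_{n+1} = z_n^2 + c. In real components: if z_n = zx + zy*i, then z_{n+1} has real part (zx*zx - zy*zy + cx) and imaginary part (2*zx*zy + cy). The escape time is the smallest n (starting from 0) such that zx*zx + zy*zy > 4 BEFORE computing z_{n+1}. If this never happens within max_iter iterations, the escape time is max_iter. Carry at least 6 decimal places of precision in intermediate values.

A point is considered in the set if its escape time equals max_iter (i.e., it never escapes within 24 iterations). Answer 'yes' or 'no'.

z_0 = 0 + 0i, c = -0.0770 + 0.8770i
Iter 1: z = -0.0770 + 0.8770i, |z|^2 = 0.7751
Iter 2: z = -0.8402 + 0.7419i, |z|^2 = 1.2564
Iter 3: z = 0.0785 + -0.3698i, |z|^2 = 0.1429
Iter 4: z = -0.2076 + 0.8190i, |z|^2 = 0.7138
Iter 5: z = -0.7046 + 0.5370i, |z|^2 = 0.7849
Iter 6: z = 0.1311 + 0.1202i, |z|^2 = 0.0316
Iter 7: z = -0.0742 + 0.9085i, |z|^2 = 0.8309
Iter 8: z = -0.8969 + 0.7421i, |z|^2 = 1.3551
Iter 9: z = 0.1767 + -0.4542i, |z|^2 = 0.2375
Iter 10: z = -0.2520 + 0.7165i, |z|^2 = 0.5768
Iter 11: z = -0.5268 + 0.5159i, |z|^2 = 0.5437
Iter 12: z = -0.0656 + 0.3335i, |z|^2 = 0.1155
Iter 13: z = -0.1839 + 0.8332i, |z|^2 = 0.7281
Iter 14: z = -0.7375 + 0.5705i, |z|^2 = 0.8694
Iter 15: z = 0.1414 + 0.0355i, |z|^2 = 0.0212
Iter 16: z = -0.0583 + 0.8870i, |z|^2 = 0.7902
Iter 17: z = -0.8604 + 0.7736i, |z|^2 = 1.3388
Iter 18: z = 0.0648 + -0.4543i, |z|^2 = 0.2106
Iter 19: z = -0.2792 + 0.8181i, |z|^2 = 0.7472
Iter 20: z = -0.6683 + 0.4202i, |z|^2 = 0.6233
Iter 21: z = 0.1931 + 0.3153i, |z|^2 = 0.1367
Iter 22: z = -0.1391 + 0.9987i, |z|^2 = 1.0169
Iter 23: z = -1.0551 + 0.5991i, |z|^2 = 1.4722
Did not escape in 24 iterations → in set

Answer: yes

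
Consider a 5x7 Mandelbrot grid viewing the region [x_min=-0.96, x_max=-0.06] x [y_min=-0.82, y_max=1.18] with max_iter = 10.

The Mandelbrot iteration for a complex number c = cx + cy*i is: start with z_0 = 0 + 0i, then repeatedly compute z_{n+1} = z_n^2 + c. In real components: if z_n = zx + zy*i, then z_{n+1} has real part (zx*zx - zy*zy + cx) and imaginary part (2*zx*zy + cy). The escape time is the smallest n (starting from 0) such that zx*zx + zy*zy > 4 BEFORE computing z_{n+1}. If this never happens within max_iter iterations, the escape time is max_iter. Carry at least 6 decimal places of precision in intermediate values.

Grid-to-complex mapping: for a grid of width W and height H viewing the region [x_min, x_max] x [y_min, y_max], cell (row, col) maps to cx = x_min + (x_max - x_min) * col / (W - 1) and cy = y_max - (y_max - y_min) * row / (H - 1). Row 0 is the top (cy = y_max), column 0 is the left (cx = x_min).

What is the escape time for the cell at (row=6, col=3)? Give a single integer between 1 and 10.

z_0 = 0 + 0i, c = -0.2850 + -0.8200i
Iter 1: z = -0.2850 + -0.8200i, |z|^2 = 0.7536
Iter 2: z = -0.8762 + -0.3526i, |z|^2 = 0.8920
Iter 3: z = 0.3584 + -0.2021i, |z|^2 = 0.1693
Iter 4: z = -0.1974 + -0.9649i, |z|^2 = 0.9699
Iter 5: z = -1.1770 + -0.4390i, |z|^2 = 1.5780
Iter 6: z = 0.9076 + 0.2134i, |z|^2 = 0.8692
Iter 7: z = 0.4931 + -0.4326i, |z|^2 = 0.4303
Iter 8: z = -0.2290 + -1.2467i, |z|^2 = 1.6067
Iter 9: z = -1.7868 + -0.2490i, |z|^2 = 3.2546

Answer: 10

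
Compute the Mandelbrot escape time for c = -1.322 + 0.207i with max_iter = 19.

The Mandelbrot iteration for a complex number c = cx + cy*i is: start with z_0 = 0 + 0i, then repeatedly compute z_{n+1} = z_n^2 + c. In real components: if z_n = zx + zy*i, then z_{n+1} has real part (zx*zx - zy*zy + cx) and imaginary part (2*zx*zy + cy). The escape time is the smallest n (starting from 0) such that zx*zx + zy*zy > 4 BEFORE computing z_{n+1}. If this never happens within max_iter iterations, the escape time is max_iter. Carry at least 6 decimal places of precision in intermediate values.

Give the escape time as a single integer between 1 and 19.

Answer: 7

Derivation:
z_0 = 0 + 0i, c = -1.3220 + 0.2070i
Iter 1: z = -1.3220 + 0.2070i, |z|^2 = 1.7905
Iter 2: z = 0.3828 + -0.3403i, |z|^2 = 0.2624
Iter 3: z = -1.2912 + -0.0536i, |z|^2 = 1.6702
Iter 4: z = 0.3424 + 0.3453i, |z|^2 = 0.2365
Iter 5: z = -1.3240 + 0.4435i, |z|^2 = 1.9496
Iter 6: z = 0.2342 + -0.9674i, |z|^2 = 0.9907
Iter 7: z = -2.2030 + -0.2462i, |z|^2 = 4.9139
Escaped at iteration 7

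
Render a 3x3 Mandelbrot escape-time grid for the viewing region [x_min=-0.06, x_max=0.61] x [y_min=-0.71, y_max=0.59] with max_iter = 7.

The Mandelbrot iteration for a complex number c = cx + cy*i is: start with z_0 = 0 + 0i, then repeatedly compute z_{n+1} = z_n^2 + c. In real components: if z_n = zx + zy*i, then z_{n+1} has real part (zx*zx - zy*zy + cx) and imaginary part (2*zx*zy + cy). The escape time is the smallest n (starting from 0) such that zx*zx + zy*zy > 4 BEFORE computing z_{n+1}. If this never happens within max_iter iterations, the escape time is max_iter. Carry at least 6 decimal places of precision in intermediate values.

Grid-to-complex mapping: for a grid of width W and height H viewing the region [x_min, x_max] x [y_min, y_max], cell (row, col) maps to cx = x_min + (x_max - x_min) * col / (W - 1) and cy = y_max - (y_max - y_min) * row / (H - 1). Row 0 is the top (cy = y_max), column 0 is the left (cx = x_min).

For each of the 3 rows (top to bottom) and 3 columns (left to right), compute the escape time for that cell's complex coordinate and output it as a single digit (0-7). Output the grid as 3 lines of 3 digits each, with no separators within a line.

(row=0, col=0): c = -0.0600 + 0.5900i → escape time 7
(row=0, col=1): c = 0.2750 + 0.5900i → escape time 7
(row=0, col=2): c = 0.6100 + 0.5900i → escape time 3
(row=1, col=0): c = -0.0600 + -0.0600i → escape time 7
(row=1, col=1): c = 0.2750 + -0.0600i → escape time 7
(row=1, col=2): c = 0.6100 + -0.0600i → escape time 4
(row=2, col=0): c = -0.0600 + -0.7100i → escape time 7
(row=2, col=1): c = 0.2750 + -0.7100i → escape time 6
(row=2, col=2): c = 0.6100 + -0.7100i → escape time 3

Answer: 773
774
763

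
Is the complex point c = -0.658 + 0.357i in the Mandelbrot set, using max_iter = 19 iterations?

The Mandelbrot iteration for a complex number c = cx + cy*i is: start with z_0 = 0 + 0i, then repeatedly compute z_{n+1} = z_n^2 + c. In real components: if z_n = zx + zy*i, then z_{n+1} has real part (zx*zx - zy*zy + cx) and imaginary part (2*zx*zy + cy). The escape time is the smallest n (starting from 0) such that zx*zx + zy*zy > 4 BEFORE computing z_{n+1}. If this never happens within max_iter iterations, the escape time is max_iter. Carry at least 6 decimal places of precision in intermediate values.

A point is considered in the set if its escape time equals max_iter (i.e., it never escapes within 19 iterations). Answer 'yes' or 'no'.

Answer: yes

Derivation:
z_0 = 0 + 0i, c = -0.6580 + 0.3570i
Iter 1: z = -0.6580 + 0.3570i, |z|^2 = 0.5604
Iter 2: z = -0.3525 + -0.1128i, |z|^2 = 0.1370
Iter 3: z = -0.5465 + 0.4365i, |z|^2 = 0.4892
Iter 4: z = -0.5499 + -0.1201i, |z|^2 = 0.3168
Iter 5: z = -0.3700 + 0.4891i, |z|^2 = 0.3761
Iter 6: z = -0.7603 + -0.0050i, |z|^2 = 0.5781
Iter 7: z = -0.0800 + 0.3645i, |z|^2 = 0.1393
Iter 8: z = -0.7845 + 0.2987i, |z|^2 = 0.7046
Iter 9: z = -0.1318 + -0.1117i, |z|^2 = 0.0298
Iter 10: z = -0.6531 + 0.3864i, |z|^2 = 0.5759
Iter 11: z = -0.3808 + -0.1478i, |z|^2 = 0.1668
Iter 12: z = -0.5348 + 0.4695i, |z|^2 = 0.5065
Iter 13: z = -0.5924 + -0.1452i, |z|^2 = 0.3721
Iter 14: z = -0.3281 + 0.5291i, |z|^2 = 0.3876
Iter 15: z = -0.8303 + 0.0098i, |z|^2 = 0.6894
Iter 16: z = 0.0312 + 0.3408i, |z|^2 = 0.1171
Iter 17: z = -0.7731 + 0.3783i, |z|^2 = 0.7408
Iter 18: z = -0.2034 + -0.2279i, |z|^2 = 0.0933
Did not escape in 19 iterations → in set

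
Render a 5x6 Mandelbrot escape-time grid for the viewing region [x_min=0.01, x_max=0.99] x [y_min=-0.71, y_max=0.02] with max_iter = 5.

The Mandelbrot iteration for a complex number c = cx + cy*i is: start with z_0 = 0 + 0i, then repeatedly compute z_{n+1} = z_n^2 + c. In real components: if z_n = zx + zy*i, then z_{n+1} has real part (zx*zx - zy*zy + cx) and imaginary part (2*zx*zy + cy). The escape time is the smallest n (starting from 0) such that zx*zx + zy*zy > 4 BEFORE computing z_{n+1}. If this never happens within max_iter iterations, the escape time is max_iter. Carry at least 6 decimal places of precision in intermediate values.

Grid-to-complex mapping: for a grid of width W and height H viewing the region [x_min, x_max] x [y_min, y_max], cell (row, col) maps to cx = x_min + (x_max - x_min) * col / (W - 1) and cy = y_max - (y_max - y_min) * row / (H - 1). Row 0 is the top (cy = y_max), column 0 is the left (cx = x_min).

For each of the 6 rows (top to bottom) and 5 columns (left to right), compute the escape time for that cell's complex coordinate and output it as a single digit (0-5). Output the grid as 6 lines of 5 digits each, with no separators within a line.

Answer: 55533
55533
55532
55532
55532
55332

Derivation:
(row=0, col=0): c = 0.0100 + 0.0200i → escape time 5
(row=0, col=1): c = 0.2550 + 0.0200i → escape time 5
(row=0, col=2): c = 0.5000 + 0.0200i → escape time 5
(row=0, col=3): c = 0.7450 + 0.0200i → escape time 3
(row=0, col=4): c = 0.9900 + 0.0200i → escape time 3
(row=1, col=0): c = 0.0100 + -0.1260i → escape time 5
(row=1, col=1): c = 0.2550 + -0.1260i → escape time 5
(row=1, col=2): c = 0.5000 + -0.1260i → escape time 5
(row=1, col=3): c = 0.7450 + -0.1260i → escape time 3
(row=1, col=4): c = 0.9900 + -0.1260i → escape time 3
(row=2, col=0): c = 0.0100 + -0.2720i → escape time 5
(row=2, col=1): c = 0.2550 + -0.2720i → escape time 5
(row=2, col=2): c = 0.5000 + -0.2720i → escape time 5
(row=2, col=3): c = 0.7450 + -0.2720i → escape time 3
(row=2, col=4): c = 0.9900 + -0.2720i → escape time 2
(row=3, col=0): c = 0.0100 + -0.4180i → escape time 5
(row=3, col=1): c = 0.2550 + -0.4180i → escape time 5
(row=3, col=2): c = 0.5000 + -0.4180i → escape time 5
(row=3, col=3): c = 0.7450 + -0.4180i → escape time 3
(row=3, col=4): c = 0.9900 + -0.4180i → escape time 2
(row=4, col=0): c = 0.0100 + -0.5640i → escape time 5
(row=4, col=1): c = 0.2550 + -0.5640i → escape time 5
(row=4, col=2): c = 0.5000 + -0.5640i → escape time 5
(row=4, col=3): c = 0.7450 + -0.5640i → escape time 3
(row=4, col=4): c = 0.9900 + -0.5640i → escape time 2
(row=5, col=0): c = 0.0100 + -0.7100i → escape time 5
(row=5, col=1): c = 0.2550 + -0.7100i → escape time 5
(row=5, col=2): c = 0.5000 + -0.7100i → escape time 3
(row=5, col=3): c = 0.7450 + -0.7100i → escape time 3
(row=5, col=4): c = 0.9900 + -0.7100i → escape time 2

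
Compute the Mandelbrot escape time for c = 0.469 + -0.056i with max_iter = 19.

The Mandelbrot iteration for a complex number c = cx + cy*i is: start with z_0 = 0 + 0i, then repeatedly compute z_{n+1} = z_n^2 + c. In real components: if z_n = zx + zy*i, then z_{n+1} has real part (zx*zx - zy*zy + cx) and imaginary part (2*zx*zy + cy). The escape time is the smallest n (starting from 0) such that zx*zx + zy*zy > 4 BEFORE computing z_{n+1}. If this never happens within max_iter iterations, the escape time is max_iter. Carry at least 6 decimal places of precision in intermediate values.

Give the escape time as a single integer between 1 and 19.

Answer: 5

Derivation:
z_0 = 0 + 0i, c = 0.4690 + -0.0560i
Iter 1: z = 0.4690 + -0.0560i, |z|^2 = 0.2231
Iter 2: z = 0.6858 + -0.1085i, |z|^2 = 0.4821
Iter 3: z = 0.9276 + -0.2049i, |z|^2 = 0.9024
Iter 4: z = 1.2874 + -0.4361i, |z|^2 = 1.8476
Iter 5: z = 1.9363 + -1.1788i, |z|^2 = 5.1389
Escaped at iteration 5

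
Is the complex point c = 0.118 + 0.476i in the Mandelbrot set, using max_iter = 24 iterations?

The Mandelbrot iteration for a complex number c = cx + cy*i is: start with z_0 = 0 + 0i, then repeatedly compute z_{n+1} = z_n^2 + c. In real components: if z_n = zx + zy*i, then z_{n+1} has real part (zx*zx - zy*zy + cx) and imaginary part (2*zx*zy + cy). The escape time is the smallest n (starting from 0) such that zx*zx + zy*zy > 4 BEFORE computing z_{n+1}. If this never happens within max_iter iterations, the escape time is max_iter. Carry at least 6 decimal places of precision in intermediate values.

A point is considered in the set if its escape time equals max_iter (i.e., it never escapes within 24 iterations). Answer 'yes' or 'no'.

z_0 = 0 + 0i, c = 0.1180 + 0.4760i
Iter 1: z = 0.1180 + 0.4760i, |z|^2 = 0.2405
Iter 2: z = -0.0947 + 0.5883i, |z|^2 = 0.3551
Iter 3: z = -0.2192 + 0.3646i, |z|^2 = 0.1810
Iter 4: z = 0.0331 + 0.3162i, |z|^2 = 0.1011
Iter 5: z = 0.0191 + 0.4969i, |z|^2 = 0.2473
Iter 6: z = -0.1286 + 0.4950i, |z|^2 = 0.2616
Iter 7: z = -0.1105 + 0.3487i, |z|^2 = 0.1338
Iter 8: z = 0.0086 + 0.3989i, |z|^2 = 0.1592
Iter 9: z = -0.0411 + 0.4829i, |z|^2 = 0.2349
Iter 10: z = -0.1135 + 0.4363i, |z|^2 = 0.2033
Iter 11: z = -0.0595 + 0.3770i, |z|^2 = 0.1456
Iter 12: z = -0.0206 + 0.4311i, |z|^2 = 0.1863
Iter 13: z = -0.0674 + 0.4583i, |z|^2 = 0.2146
Iter 14: z = -0.0875 + 0.4142i, |z|^2 = 0.1792
Iter 15: z = -0.0459 + 0.4036i, |z|^2 = 0.1650
Iter 16: z = -0.0427 + 0.4390i, |z|^2 = 0.1945
Iter 17: z = -0.0729 + 0.4385i, |z|^2 = 0.1976
Iter 18: z = -0.0689 + 0.4121i, |z|^2 = 0.1746
Iter 19: z = -0.0471 + 0.4192i, |z|^2 = 0.1779
Iter 20: z = -0.0555 + 0.4365i, |z|^2 = 0.1936
Iter 21: z = -0.0695 + 0.4276i, |z|^2 = 0.1876
Iter 22: z = -0.0600 + 0.4166i, |z|^2 = 0.1771
Iter 23: z = -0.0519 + 0.4260i, |z|^2 = 0.1842
Did not escape in 24 iterations → in set

Answer: yes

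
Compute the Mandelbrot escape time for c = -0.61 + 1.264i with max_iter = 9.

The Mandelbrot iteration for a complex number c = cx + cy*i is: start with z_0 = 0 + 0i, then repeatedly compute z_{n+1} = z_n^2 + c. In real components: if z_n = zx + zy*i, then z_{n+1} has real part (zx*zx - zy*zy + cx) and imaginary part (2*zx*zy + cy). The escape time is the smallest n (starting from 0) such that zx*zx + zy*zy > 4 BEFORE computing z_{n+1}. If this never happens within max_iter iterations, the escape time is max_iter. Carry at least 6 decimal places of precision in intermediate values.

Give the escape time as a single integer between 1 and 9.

Answer: 3

Derivation:
z_0 = 0 + 0i, c = -0.6100 + 1.2640i
Iter 1: z = -0.6100 + 1.2640i, |z|^2 = 1.9698
Iter 2: z = -1.8356 + -0.2781i, |z|^2 = 3.4467
Iter 3: z = 2.6821 + 2.2849i, |z|^2 = 12.4143
Escaped at iteration 3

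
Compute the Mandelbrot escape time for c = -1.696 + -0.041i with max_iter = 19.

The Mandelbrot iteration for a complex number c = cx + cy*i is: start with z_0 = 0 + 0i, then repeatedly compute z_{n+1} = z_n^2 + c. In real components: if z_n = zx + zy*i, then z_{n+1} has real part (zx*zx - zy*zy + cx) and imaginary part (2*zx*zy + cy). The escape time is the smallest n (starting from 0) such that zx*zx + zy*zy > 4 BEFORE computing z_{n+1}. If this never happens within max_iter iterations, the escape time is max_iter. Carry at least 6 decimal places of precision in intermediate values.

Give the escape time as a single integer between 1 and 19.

Answer: 7

Derivation:
z_0 = 0 + 0i, c = -1.6960 + -0.0410i
Iter 1: z = -1.6960 + -0.0410i, |z|^2 = 2.8781
Iter 2: z = 1.1787 + 0.0981i, |z|^2 = 1.3990
Iter 3: z = -0.3162 + 0.1902i, |z|^2 = 0.1362
Iter 4: z = -1.6322 + -0.1613i, |z|^2 = 2.6901
Iter 5: z = 0.9420 + 0.4855i, |z|^2 = 1.1231
Iter 6: z = -1.0443 + 0.8737i, |z|^2 = 1.8539
Iter 7: z = -1.3689 + -1.8658i, |z|^2 = 5.3549
Escaped at iteration 7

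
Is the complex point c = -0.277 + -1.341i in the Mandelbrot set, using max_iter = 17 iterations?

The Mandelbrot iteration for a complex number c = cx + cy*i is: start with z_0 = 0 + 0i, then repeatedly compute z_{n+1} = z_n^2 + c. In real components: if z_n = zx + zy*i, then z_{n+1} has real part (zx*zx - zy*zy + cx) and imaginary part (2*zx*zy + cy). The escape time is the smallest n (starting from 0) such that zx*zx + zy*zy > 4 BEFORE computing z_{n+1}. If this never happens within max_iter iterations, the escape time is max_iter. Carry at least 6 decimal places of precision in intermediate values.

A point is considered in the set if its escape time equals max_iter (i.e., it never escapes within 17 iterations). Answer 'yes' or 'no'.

Answer: no

Derivation:
z_0 = 0 + 0i, c = -0.2770 + -1.3410i
Iter 1: z = -0.2770 + -1.3410i, |z|^2 = 1.8750
Iter 2: z = -1.9986 + -0.5981i, |z|^2 = 4.3519
Escaped at iteration 2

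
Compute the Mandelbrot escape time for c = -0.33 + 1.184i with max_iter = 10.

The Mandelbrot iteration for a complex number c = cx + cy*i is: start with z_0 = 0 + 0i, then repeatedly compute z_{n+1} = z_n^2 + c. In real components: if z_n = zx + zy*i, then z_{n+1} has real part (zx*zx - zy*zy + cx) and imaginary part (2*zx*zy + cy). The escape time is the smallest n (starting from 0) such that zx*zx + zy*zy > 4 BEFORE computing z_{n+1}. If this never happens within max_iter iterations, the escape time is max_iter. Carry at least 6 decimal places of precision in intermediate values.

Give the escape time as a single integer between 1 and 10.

z_0 = 0 + 0i, c = -0.3300 + 1.1840i
Iter 1: z = -0.3300 + 1.1840i, |z|^2 = 1.5108
Iter 2: z = -1.6230 + 0.4026i, |z|^2 = 2.7960
Iter 3: z = 2.1419 + -0.1227i, |z|^2 = 4.6029
Escaped at iteration 3

Answer: 3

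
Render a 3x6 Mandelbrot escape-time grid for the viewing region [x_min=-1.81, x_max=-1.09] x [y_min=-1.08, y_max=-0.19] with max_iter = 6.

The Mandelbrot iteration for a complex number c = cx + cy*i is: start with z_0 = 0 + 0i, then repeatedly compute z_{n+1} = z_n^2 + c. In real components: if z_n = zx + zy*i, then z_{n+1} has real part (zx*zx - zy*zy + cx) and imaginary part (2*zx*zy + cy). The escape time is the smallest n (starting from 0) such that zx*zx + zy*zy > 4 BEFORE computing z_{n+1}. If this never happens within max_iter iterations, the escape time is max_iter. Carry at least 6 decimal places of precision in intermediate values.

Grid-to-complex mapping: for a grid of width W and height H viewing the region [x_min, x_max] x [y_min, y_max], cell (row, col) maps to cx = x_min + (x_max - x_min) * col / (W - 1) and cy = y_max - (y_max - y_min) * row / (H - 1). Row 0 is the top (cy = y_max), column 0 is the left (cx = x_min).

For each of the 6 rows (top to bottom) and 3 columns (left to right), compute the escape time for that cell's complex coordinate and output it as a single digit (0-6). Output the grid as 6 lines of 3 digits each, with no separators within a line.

Answer: 456
356
335
233
133
123

Derivation:
(row=0, col=0): c = -1.8100 + -0.1900i → escape time 4
(row=0, col=1): c = -1.4500 + -0.1900i → escape time 5
(row=0, col=2): c = -1.0900 + -0.1900i → escape time 6
(row=1, col=0): c = -1.8100 + -0.3680i → escape time 3
(row=1, col=1): c = -1.4500 + -0.3680i → escape time 5
(row=1, col=2): c = -1.0900 + -0.3680i → escape time 6
(row=2, col=0): c = -1.8100 + -0.5460i → escape time 3
(row=2, col=1): c = -1.4500 + -0.5460i → escape time 3
(row=2, col=2): c = -1.0900 + -0.5460i → escape time 5
(row=3, col=0): c = -1.8100 + -0.7240i → escape time 2
(row=3, col=1): c = -1.4500 + -0.7240i → escape time 3
(row=3, col=2): c = -1.0900 + -0.7240i → escape time 3
(row=4, col=0): c = -1.8100 + -0.9020i → escape time 1
(row=4, col=1): c = -1.4500 + -0.9020i → escape time 3
(row=4, col=2): c = -1.0900 + -0.9020i → escape time 3
(row=5, col=0): c = -1.8100 + -1.0800i → escape time 1
(row=5, col=1): c = -1.4500 + -1.0800i → escape time 2
(row=5, col=2): c = -1.0900 + -1.0800i → escape time 3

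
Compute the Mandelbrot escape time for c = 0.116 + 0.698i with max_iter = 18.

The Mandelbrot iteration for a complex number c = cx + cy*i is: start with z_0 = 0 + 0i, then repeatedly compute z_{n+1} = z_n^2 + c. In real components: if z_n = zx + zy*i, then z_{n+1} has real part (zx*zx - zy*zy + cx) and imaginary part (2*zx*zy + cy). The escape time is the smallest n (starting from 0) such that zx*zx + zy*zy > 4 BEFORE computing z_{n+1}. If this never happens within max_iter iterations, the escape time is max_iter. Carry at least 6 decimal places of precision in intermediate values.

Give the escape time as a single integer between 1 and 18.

Answer: 9

Derivation:
z_0 = 0 + 0i, c = 0.1160 + 0.6980i
Iter 1: z = 0.1160 + 0.6980i, |z|^2 = 0.5007
Iter 2: z = -0.3577 + 0.8599i, |z|^2 = 0.8675
Iter 3: z = -0.4955 + 0.0827i, |z|^2 = 0.2524
Iter 4: z = 0.3547 + 0.6160i, |z|^2 = 0.5053
Iter 5: z = -0.1377 + 1.1350i, |z|^2 = 1.3072
Iter 6: z = -1.1532 + 0.3855i, |z|^2 = 1.4785
Iter 7: z = 1.2974 + -0.1911i, |z|^2 = 1.7197
Iter 8: z = 1.7627 + 0.2023i, |z|^2 = 3.1480
Iter 9: z = 3.1822 + 1.4111i, |z|^2 = 12.1177
Escaped at iteration 9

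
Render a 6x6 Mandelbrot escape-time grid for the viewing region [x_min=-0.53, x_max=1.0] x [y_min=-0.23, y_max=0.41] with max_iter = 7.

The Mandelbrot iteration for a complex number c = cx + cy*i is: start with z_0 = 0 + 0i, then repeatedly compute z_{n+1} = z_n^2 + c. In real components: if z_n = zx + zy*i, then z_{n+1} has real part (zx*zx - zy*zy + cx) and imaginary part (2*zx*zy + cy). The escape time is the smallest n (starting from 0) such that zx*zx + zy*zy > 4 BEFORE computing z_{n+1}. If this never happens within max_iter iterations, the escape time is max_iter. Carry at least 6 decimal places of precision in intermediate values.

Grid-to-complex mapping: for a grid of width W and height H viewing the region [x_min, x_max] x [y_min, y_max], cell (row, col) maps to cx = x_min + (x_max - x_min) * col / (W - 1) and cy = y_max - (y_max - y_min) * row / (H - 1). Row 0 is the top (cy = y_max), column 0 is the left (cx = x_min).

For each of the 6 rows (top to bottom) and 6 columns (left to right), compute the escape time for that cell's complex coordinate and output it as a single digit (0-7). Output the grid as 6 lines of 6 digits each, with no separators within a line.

(row=0, col=0): c = -0.5300 + 0.4100i → escape time 7
(row=0, col=1): c = -0.2240 + 0.4100i → escape time 7
(row=0, col=2): c = 0.0820 + 0.4100i → escape time 7
(row=0, col=3): c = 0.3880 + 0.4100i → escape time 7
(row=0, col=4): c = 0.6940 + 0.4100i → escape time 3
(row=0, col=5): c = 1.0000 + 0.4100i → escape time 2
(row=1, col=0): c = -0.5300 + 0.2820i → escape time 7
(row=1, col=1): c = -0.2240 + 0.2820i → escape time 7
(row=1, col=2): c = 0.0820 + 0.2820i → escape time 7
(row=1, col=3): c = 0.3880 + 0.2820i → escape time 7
(row=1, col=4): c = 0.6940 + 0.2820i → escape time 3
(row=1, col=5): c = 1.0000 + 0.2820i → escape time 2
(row=2, col=0): c = -0.5300 + 0.1540i → escape time 7
(row=2, col=1): c = -0.2240 + 0.1540i → escape time 7
(row=2, col=2): c = 0.0820 + 0.1540i → escape time 7
(row=2, col=3): c = 0.3880 + 0.1540i → escape time 7
(row=2, col=4): c = 0.6940 + 0.1540i → escape time 3
(row=2, col=5): c = 1.0000 + 0.1540i → escape time 2
(row=3, col=0): c = -0.5300 + 0.0260i → escape time 7
(row=3, col=1): c = -0.2240 + 0.0260i → escape time 7
(row=3, col=2): c = 0.0820 + 0.0260i → escape time 7
(row=3, col=3): c = 0.3880 + 0.0260i → escape time 7
(row=3, col=4): c = 0.6940 + 0.0260i → escape time 3
(row=3, col=5): c = 1.0000 + 0.0260i → escape time 2
(row=4, col=0): c = -0.5300 + -0.1020i → escape time 7
(row=4, col=1): c = -0.2240 + -0.1020i → escape time 7
(row=4, col=2): c = 0.0820 + -0.1020i → escape time 7
(row=4, col=3): c = 0.3880 + -0.1020i → escape time 7
(row=4, col=4): c = 0.6940 + -0.1020i → escape time 3
(row=4, col=5): c = 1.0000 + -0.1020i → escape time 2
(row=5, col=0): c = -0.5300 + -0.2300i → escape time 7
(row=5, col=1): c = -0.2240 + -0.2300i → escape time 7
(row=5, col=2): c = 0.0820 + -0.2300i → escape time 7
(row=5, col=3): c = 0.3880 + -0.2300i → escape time 7
(row=5, col=4): c = 0.6940 + -0.2300i → escape time 3
(row=5, col=5): c = 1.0000 + -0.2300i → escape time 2

Answer: 777732
777732
777732
777732
777732
777732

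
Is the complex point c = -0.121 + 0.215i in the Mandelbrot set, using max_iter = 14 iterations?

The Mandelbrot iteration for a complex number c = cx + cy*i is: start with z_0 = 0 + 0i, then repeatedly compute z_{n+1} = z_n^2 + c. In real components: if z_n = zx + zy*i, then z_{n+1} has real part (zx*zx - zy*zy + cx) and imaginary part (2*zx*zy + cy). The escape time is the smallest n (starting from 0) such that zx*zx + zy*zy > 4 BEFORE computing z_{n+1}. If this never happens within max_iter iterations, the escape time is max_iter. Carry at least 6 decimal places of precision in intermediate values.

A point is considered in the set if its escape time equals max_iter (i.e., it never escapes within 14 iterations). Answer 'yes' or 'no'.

z_0 = 0 + 0i, c = -0.1210 + 0.2150i
Iter 1: z = -0.1210 + 0.2150i, |z|^2 = 0.0609
Iter 2: z = -0.1526 + 0.1630i, |z|^2 = 0.0498
Iter 3: z = -0.1243 + 0.1653i, |z|^2 = 0.0428
Iter 4: z = -0.1329 + 0.1739i, |z|^2 = 0.0479
Iter 5: z = -0.1336 + 0.1688i, |z|^2 = 0.0463
Iter 6: z = -0.1316 + 0.1699i, |z|^2 = 0.0462
Iter 7: z = -0.1325 + 0.1703i, |z|^2 = 0.0466
Iter 8: z = -0.1324 + 0.1699i, |z|^2 = 0.0464
Iter 9: z = -0.1323 + 0.1700i, |z|^2 = 0.0464
Iter 10: z = -0.1324 + 0.1700i, |z|^2 = 0.0464
Iter 11: z = -0.1324 + 0.1700i, |z|^2 = 0.0464
Iter 12: z = -0.1324 + 0.1700i, |z|^2 = 0.0464
Iter 13: z = -0.1324 + 0.1700i, |z|^2 = 0.0464
Did not escape in 14 iterations → in set

Answer: yes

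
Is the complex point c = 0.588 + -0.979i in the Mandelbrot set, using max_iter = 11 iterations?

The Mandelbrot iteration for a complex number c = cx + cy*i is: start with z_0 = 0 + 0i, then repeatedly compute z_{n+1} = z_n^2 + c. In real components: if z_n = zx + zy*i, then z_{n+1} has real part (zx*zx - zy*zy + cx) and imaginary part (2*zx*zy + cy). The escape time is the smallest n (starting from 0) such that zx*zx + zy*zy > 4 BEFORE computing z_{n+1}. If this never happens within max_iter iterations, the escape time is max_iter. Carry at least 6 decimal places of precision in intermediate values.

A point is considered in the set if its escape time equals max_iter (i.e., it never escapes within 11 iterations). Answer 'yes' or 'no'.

z_0 = 0 + 0i, c = 0.5880 + -0.9790i
Iter 1: z = 0.5880 + -0.9790i, |z|^2 = 1.3042
Iter 2: z = -0.0247 + -2.1303i, |z|^2 = 4.5388
Escaped at iteration 2

Answer: no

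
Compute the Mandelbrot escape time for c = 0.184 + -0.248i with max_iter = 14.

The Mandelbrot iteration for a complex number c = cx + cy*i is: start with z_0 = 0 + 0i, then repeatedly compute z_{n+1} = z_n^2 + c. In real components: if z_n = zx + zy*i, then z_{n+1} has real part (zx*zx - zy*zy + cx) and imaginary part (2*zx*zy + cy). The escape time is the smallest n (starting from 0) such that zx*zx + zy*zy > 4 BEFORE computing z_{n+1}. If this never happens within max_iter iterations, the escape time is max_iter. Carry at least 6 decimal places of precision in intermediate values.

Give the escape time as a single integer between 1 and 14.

Answer: 14

Derivation:
z_0 = 0 + 0i, c = 0.1840 + -0.2480i
Iter 1: z = 0.1840 + -0.2480i, |z|^2 = 0.0954
Iter 2: z = 0.1564 + -0.3393i, |z|^2 = 0.1395
Iter 3: z = 0.0933 + -0.3541i, |z|^2 = 0.1341
Iter 4: z = 0.0673 + -0.3141i, |z|^2 = 0.1032
Iter 5: z = 0.0899 + -0.2903i, |z|^2 = 0.0924
Iter 6: z = 0.1078 + -0.3002i, |z|^2 = 0.1017
Iter 7: z = 0.1055 + -0.3127i, |z|^2 = 0.1089
Iter 8: z = 0.0973 + -0.3140i, |z|^2 = 0.1081
Iter 9: z = 0.0949 + -0.3091i, |z|^2 = 0.1046
Iter 10: z = 0.0974 + -0.3067i, |z|^2 = 0.1035
Iter 11: z = 0.0995 + -0.3078i, |z|^2 = 0.1046
Iter 12: z = 0.0992 + -0.3092i, |z|^2 = 0.1054
Iter 13: z = 0.0982 + -0.3093i, |z|^2 = 0.1053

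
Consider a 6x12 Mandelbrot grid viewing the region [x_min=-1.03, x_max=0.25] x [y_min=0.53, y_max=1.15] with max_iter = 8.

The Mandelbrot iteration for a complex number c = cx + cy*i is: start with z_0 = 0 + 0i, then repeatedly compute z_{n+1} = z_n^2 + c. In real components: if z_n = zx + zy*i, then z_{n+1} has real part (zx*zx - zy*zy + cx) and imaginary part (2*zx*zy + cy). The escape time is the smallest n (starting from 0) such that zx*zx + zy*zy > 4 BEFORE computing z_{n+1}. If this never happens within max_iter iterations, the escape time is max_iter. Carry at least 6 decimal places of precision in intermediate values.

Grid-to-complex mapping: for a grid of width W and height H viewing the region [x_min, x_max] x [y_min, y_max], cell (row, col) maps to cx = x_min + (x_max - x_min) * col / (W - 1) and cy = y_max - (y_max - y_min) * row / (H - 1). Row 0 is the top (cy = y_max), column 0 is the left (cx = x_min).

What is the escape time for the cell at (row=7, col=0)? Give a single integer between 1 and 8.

Answer: 3

Derivation:
z_0 = 0 + 0i, c = -1.0300 + 0.7555i
Iter 1: z = -1.0300 + 0.7555i, |z|^2 = 1.6316
Iter 2: z = -0.5398 + -0.8008i, |z|^2 = 0.9326
Iter 3: z = -1.3799 + 1.6200i, |z|^2 = 4.5284
Escaped at iteration 3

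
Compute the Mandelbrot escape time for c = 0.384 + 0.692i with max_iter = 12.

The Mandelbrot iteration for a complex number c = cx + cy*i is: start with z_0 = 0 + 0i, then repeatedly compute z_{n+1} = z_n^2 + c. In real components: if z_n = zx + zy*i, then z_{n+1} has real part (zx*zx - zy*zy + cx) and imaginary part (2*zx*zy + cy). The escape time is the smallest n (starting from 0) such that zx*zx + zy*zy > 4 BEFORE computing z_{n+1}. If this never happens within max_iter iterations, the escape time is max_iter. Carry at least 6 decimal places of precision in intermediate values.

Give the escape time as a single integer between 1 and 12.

z_0 = 0 + 0i, c = 0.3840 + 0.6920i
Iter 1: z = 0.3840 + 0.6920i, |z|^2 = 0.6263
Iter 2: z = 0.0526 + 1.2235i, |z|^2 = 1.4996
Iter 3: z = -1.1101 + 0.8207i, |z|^2 = 1.9058
Iter 4: z = 0.9427 + -1.1301i, |z|^2 = 2.1658
Iter 5: z = -0.0043 + -1.4387i, |z|^2 = 2.0699
Iter 6: z = -1.6859 + 0.7043i, |z|^2 = 3.3381
Iter 7: z = 2.7302 + -1.6826i, |z|^2 = 10.2850
Escaped at iteration 7

Answer: 7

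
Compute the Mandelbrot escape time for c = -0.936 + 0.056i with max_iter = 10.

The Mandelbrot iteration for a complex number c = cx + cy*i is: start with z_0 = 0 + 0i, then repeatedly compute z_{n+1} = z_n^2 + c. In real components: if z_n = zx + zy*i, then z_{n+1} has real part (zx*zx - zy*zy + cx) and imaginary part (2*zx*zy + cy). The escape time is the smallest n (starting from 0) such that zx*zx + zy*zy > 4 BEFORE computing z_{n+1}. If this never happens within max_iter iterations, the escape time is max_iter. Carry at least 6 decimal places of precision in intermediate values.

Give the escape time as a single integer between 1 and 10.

z_0 = 0 + 0i, c = -0.9360 + 0.0560i
Iter 1: z = -0.9360 + 0.0560i, |z|^2 = 0.8792
Iter 2: z = -0.0630 + -0.0488i, |z|^2 = 0.0064
Iter 3: z = -0.9344 + 0.0622i, |z|^2 = 0.8770
Iter 4: z = -0.0667 + -0.0602i, |z|^2 = 0.0081
Iter 5: z = -0.9352 + 0.0640i, |z|^2 = 0.8786
Iter 6: z = -0.0656 + -0.0638i, |z|^2 = 0.0084
Iter 7: z = -0.9358 + 0.0644i, |z|^2 = 0.8798
Iter 8: z = -0.0645 + -0.0645i, |z|^2 = 0.0083
Iter 9: z = -0.9360 + 0.0643i, |z|^2 = 0.8802

Answer: 10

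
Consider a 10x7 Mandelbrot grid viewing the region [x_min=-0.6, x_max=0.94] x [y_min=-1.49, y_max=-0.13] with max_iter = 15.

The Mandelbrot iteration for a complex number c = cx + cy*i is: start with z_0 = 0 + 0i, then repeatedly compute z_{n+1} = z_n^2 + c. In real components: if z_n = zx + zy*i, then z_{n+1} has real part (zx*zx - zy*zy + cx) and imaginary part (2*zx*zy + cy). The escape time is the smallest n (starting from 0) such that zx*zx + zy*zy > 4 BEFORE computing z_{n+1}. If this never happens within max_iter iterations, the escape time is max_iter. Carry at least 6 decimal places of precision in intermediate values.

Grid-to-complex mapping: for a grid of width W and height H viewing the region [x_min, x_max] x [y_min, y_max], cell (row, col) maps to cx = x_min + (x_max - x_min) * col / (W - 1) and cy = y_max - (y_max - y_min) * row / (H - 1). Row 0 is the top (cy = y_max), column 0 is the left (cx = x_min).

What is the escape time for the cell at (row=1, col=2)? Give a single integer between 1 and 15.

z_0 = 0 + 0i, c = -0.2578 + -0.3567i
Iter 1: z = -0.2578 + -0.3567i, |z|^2 = 0.1937
Iter 2: z = -0.3185 + -0.1728i, |z|^2 = 0.1313
Iter 3: z = -0.1862 + -0.2466i, |z|^2 = 0.0955
Iter 4: z = -0.2839 + -0.2649i, |z|^2 = 0.1508
Iter 5: z = -0.2473 + -0.2063i, |z|^2 = 0.1037
Iter 6: z = -0.2392 + -0.2546i, |z|^2 = 0.1220
Iter 7: z = -0.2654 + -0.2349i, |z|^2 = 0.1256
Iter 8: z = -0.2425 + -0.2320i, |z|^2 = 0.1126
Iter 9: z = -0.2528 + -0.2442i, |z|^2 = 0.1235
Iter 10: z = -0.2535 + -0.2332i, |z|^2 = 0.1186
Iter 11: z = -0.2479 + -0.2384i, |z|^2 = 0.1183
Iter 12: z = -0.2532 + -0.2384i, |z|^2 = 0.1209
Iter 13: z = -0.2505 + -0.2359i, |z|^2 = 0.1184
Iter 14: z = -0.2507 + -0.2384i, |z|^2 = 0.1197

Answer: 15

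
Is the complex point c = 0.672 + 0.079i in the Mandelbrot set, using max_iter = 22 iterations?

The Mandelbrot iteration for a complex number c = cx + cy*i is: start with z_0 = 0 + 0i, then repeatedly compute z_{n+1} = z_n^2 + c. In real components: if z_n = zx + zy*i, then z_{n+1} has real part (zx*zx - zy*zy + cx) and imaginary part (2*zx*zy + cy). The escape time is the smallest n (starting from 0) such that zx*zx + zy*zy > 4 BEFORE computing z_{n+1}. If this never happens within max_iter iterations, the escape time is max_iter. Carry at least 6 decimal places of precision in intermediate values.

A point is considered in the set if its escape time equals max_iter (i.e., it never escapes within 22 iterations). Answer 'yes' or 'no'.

Answer: no

Derivation:
z_0 = 0 + 0i, c = 0.6720 + 0.0790i
Iter 1: z = 0.6720 + 0.0790i, |z|^2 = 0.4578
Iter 2: z = 1.1173 + 0.1852i, |z|^2 = 1.2827
Iter 3: z = 1.8862 + 0.4928i, |z|^2 = 3.8005
Iter 4: z = 3.9868 + 1.9380i, |z|^2 = 19.6502
Escaped at iteration 4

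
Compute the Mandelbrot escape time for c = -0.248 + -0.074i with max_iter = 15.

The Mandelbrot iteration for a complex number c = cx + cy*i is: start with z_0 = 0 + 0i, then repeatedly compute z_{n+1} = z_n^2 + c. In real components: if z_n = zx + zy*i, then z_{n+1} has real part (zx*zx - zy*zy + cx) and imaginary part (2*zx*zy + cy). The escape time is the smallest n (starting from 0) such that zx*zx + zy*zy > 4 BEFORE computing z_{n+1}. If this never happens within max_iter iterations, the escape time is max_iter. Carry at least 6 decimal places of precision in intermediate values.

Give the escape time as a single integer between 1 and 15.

z_0 = 0 + 0i, c = -0.2480 + -0.0740i
Iter 1: z = -0.2480 + -0.0740i, |z|^2 = 0.0670
Iter 2: z = -0.1920 + -0.0373i, |z|^2 = 0.0382
Iter 3: z = -0.2125 + -0.0597i, |z|^2 = 0.0487
Iter 4: z = -0.2064 + -0.0486i, |z|^2 = 0.0450
Iter 5: z = -0.2078 + -0.0539i, |z|^2 = 0.0461
Iter 6: z = -0.2077 + -0.0516i, |z|^2 = 0.0458
Iter 7: z = -0.2075 + -0.0526i, |z|^2 = 0.0458
Iter 8: z = -0.2077 + -0.0522i, |z|^2 = 0.0459
Iter 9: z = -0.2076 + -0.0523i, |z|^2 = 0.0458
Iter 10: z = -0.2076 + -0.0523i, |z|^2 = 0.0459
Iter 11: z = -0.2076 + -0.0523i, |z|^2 = 0.0458
Iter 12: z = -0.2076 + -0.0523i, |z|^2 = 0.0458
Iter 13: z = -0.2076 + -0.0523i, |z|^2 = 0.0458
Iter 14: z = -0.2076 + -0.0523i, |z|^2 = 0.0458

Answer: 15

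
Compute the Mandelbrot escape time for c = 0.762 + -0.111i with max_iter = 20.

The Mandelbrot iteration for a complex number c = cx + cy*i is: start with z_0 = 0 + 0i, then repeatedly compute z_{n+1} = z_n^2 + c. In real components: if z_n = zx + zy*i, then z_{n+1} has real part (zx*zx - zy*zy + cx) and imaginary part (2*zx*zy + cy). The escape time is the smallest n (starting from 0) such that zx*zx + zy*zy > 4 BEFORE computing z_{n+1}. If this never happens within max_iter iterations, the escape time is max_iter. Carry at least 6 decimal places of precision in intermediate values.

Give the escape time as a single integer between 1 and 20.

z_0 = 0 + 0i, c = 0.7620 + -0.1110i
Iter 1: z = 0.7620 + -0.1110i, |z|^2 = 0.5930
Iter 2: z = 1.3303 + -0.2802i, |z|^2 = 1.8483
Iter 3: z = 2.4533 + -0.8564i, |z|^2 = 6.7520
Escaped at iteration 3

Answer: 3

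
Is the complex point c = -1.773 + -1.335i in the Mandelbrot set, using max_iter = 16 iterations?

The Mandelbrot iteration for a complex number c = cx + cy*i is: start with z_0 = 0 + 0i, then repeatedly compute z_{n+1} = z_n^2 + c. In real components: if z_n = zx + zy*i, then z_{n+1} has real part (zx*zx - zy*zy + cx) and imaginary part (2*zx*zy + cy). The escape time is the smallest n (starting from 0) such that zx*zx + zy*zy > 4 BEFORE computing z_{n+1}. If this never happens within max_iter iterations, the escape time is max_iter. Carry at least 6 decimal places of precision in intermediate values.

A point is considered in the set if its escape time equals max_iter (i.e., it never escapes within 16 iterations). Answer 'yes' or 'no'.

Answer: no

Derivation:
z_0 = 0 + 0i, c = -1.7730 + -1.3350i
Iter 1: z = -1.7730 + -1.3350i, |z|^2 = 4.9258
Escaped at iteration 1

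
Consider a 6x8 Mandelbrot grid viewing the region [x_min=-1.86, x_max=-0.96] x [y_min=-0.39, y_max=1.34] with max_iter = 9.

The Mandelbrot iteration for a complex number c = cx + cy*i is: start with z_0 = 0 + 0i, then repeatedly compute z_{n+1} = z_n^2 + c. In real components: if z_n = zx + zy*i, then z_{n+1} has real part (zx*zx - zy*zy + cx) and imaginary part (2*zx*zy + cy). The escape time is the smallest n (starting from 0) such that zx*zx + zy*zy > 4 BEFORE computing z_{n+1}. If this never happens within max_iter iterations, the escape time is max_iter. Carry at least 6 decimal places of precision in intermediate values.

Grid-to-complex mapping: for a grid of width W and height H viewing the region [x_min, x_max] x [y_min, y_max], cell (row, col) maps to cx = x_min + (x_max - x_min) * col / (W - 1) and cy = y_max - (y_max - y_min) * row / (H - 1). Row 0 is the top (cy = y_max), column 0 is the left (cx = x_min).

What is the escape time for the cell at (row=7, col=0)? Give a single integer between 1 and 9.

Answer: 3

Derivation:
z_0 = 0 + 0i, c = -1.8600 + -0.3900i
Iter 1: z = -1.8600 + -0.3900i, |z|^2 = 3.6117
Iter 2: z = 1.4475 + 1.0608i, |z|^2 = 3.2206
Iter 3: z = -0.8900 + 2.6810i, |z|^2 = 7.9800
Escaped at iteration 3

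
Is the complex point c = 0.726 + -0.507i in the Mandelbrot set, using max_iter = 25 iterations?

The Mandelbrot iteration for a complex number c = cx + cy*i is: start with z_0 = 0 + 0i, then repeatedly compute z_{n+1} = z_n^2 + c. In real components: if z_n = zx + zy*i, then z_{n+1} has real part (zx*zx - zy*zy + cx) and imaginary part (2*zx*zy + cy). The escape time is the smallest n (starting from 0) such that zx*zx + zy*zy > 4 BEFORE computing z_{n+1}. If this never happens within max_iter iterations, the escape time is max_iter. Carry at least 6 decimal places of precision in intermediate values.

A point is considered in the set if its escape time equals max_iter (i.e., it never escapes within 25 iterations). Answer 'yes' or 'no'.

z_0 = 0 + 0i, c = 0.7260 + -0.5070i
Iter 1: z = 0.7260 + -0.5070i, |z|^2 = 0.7841
Iter 2: z = 0.9960 + -1.2432i, |z|^2 = 2.5375
Iter 3: z = 0.1726 + -2.9834i, |z|^2 = 8.9308
Escaped at iteration 3

Answer: no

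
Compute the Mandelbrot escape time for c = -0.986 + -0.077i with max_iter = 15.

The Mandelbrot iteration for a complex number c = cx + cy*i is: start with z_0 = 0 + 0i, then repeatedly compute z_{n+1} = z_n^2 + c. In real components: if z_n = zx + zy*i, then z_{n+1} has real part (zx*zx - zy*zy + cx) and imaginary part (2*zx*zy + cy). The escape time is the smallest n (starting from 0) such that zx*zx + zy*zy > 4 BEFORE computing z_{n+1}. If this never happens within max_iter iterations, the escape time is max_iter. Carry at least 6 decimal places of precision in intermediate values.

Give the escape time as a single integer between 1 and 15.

Answer: 15

Derivation:
z_0 = 0 + 0i, c = -0.9860 + -0.0770i
Iter 1: z = -0.9860 + -0.0770i, |z|^2 = 0.9781
Iter 2: z = -0.0197 + 0.0748i, |z|^2 = 0.0060
Iter 3: z = -0.9912 + -0.0800i, |z|^2 = 0.9889
Iter 4: z = -0.0099 + 0.0815i, |z|^2 = 0.0067
Iter 5: z = -0.9925 + -0.0786i, |z|^2 = 0.9913
Iter 6: z = -0.0070 + 0.0791i, |z|^2 = 0.0063
Iter 7: z = -0.9922 + -0.0781i, |z|^2 = 0.9906
Iter 8: z = -0.0076 + 0.0780i, |z|^2 = 0.0061
Iter 9: z = -0.9920 + -0.0782i, |z|^2 = 0.9902
Iter 10: z = -0.0080 + 0.0781i, |z|^2 = 0.0062
Iter 11: z = -0.9920 + -0.0782i, |z|^2 = 0.9903
Iter 12: z = -0.0080 + 0.0783i, |z|^2 = 0.0062
Iter 13: z = -0.9921 + -0.0782i, |z|^2 = 0.9903
Iter 14: z = -0.0079 + 0.0783i, |z|^2 = 0.0062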